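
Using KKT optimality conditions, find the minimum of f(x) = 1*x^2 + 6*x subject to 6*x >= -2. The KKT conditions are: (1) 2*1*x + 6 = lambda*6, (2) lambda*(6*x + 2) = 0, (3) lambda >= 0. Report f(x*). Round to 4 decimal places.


Step 1: Try lambda = 0 (constraint inactive).
x_unc = -6/(2*1) = -3.0
Check: 6*-3.0 = -18.0 < -2 -- violated!
Step 2: Constraint must be active: 6*x = -2
x* = -2/6 = -1/3 = -0.3333 (rounded; the exact value -1/3 is used below)
lambda = (2*1*(-1/3) + 6)/6 = 0.8889
Step 3: Compute optimal value.
f(x*) = 1*(-1/3)^2 + 6*(-1/3) = -1.8889


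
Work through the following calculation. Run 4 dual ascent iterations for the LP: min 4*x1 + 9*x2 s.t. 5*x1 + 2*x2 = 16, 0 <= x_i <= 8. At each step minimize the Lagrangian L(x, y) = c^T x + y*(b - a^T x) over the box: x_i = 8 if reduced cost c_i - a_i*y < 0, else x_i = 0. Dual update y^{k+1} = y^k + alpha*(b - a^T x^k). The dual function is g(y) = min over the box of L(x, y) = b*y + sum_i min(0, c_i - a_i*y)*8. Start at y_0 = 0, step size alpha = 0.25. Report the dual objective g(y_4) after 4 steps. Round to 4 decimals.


Dual ascent for LP: min 4*x1 + 9*x2, 5*x1 + 2*x2 = 16, 0 <= x_i <= 8
Step 1: y^k = 0.0, reduced costs: (4.0, 9.0)
  x^k = (0.0, 0.0), subgradient = b - a^T x = 16.0
  y^{k+1} = 0.0 + 0.25*16.0 = 4.0
Step 2: y^k = 4.0, reduced costs: (-16.0, 1.0)
  x^k = (8.0, 0.0), subgradient = b - a^T x = -24.0
  y^{k+1} = 4.0 + 0.25*-24.0 = -2.0
Step 3: y^k = -2.0, reduced costs: (14.0, 13.0)
  x^k = (0.0, 0.0), subgradient = b - a^T x = 16.0
  y^{k+1} = -2.0 + 0.25*16.0 = 2.0
Step 4: y^k = 2.0, reduced costs: (-6.0, 5.0)
  x^k = (8.0, 0.0), subgradient = b - a^T x = -24.0
  y^{k+1} = 2.0 + 0.25*-24.0 = -4.0
Dual objective at y_4 = -4.0: reduced costs (24.0, 17.0), box minimizer x = (0.0, 0.0)
g(y_4) = b*y + (c1 - a1*y)*x1 + (c2 - a2*y)*x2 = 16*(-4.0) + 24.0*0.0 + 17.0*0.0 = -64.0 + 0.0 + 0.0 = -64.0


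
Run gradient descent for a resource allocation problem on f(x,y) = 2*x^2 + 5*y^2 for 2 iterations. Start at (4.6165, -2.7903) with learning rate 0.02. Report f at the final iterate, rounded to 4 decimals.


Gradient descent on f(x,y) = 2*x^2 + 5*y^2.
Starting point: (4.6165, -2.7903), alpha = 0.02
Step 1: grad_x = 2*2*4.6165 = 18.466, grad_y = 2*5*-2.7903 = -27.903
  x_1 = 4.6165 - 0.02*18.466 = 4.2472
  y_1 = -2.7903 - 0.02*-27.903 = -2.2322
Step 2: grad_x = 2*2*4.2472 = 16.9887, grad_y = 2*5*-2.2322 = -22.3224
  x_2 = 4.2472 - 0.02*16.9887 = 3.9074
  y_2 = -2.2322 - 0.02*-22.3224 = -1.7858
f(3.9074, -1.7858) = 2*3.9074^2 + 5*(-1.7858)^2 = 46.4809


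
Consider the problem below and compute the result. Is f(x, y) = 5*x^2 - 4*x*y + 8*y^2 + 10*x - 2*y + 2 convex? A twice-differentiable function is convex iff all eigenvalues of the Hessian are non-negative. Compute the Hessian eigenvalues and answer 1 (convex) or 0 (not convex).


The Hessian of f(x,y) = 5*x^2 - 4*x*y + 8*y^2 + 10*x - 2*y + 2 is:
H = [[10, -4], [-4, 16]]
Trace = 10 + 16 = 26
Determinant = 10*16 - (-4)^2 = 144
Discriminant = (26)^2 - 4*144 = 100.0
Eigenvalues: lambda_1 = 8.0, lambda_2 = 18.0
The function is convex.

1


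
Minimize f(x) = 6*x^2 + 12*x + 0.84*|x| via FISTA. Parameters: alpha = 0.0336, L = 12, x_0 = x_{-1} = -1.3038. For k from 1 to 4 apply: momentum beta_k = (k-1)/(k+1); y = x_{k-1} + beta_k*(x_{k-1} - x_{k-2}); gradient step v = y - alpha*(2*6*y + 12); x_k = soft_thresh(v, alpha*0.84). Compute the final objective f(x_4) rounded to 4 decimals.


FISTA on f(x) = 6*x^2 + 12*x + 0.84*|x|
L = 12, alpha = 0.0336
Iteration 1: beta = 0.0, y = -1.3038 + 0.0*(-1.3038 + 1.3038) = -1.3038
  grad(y) = -3.6456, v = y - alpha*grad = -1.1813
  prox(v) = soft_thresh(-1.1813, 0.0282) = -1.1531
Iteration 2: beta = 0.3333, y = -1.1531 + 0.3333*(-1.1531 + 1.3038) = -1.1028
  grad(y) = -1.2341, v = y - alpha*grad = -1.0614
  prox(v) = soft_thresh(-1.0614, 0.0282) = -1.0332
Iteration 3: beta = 0.5, y = -1.0332 + 0.5*(-1.0332 + 1.1531) = -0.9732
  grad(y) = 0.3217, v = y - alpha*grad = -0.984
  prox(v) = soft_thresh(-0.984, 0.0282) = -0.9558
Iteration 4: beta = 0.6, y = -0.9558 + 0.6*(-0.9558 + 1.0332) = -0.9093
  grad(y) = 1.0878, v = y - alpha*grad = -0.9459
  prox(v) = soft_thresh(-0.9459, 0.0282) = -0.9177
f(x_4) = 6*(-0.9177)^2 + 12*(-0.9177) + 0.84*|-0.9177| = -5.1885


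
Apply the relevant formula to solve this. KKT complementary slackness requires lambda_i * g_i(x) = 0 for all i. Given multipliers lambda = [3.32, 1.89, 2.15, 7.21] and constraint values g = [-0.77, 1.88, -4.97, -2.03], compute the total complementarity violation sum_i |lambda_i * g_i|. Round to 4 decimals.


KKT complementary slackness check:
lambda_1 * g_1 = 3.32 * -0.77 = -2.5564
lambda_2 * g_2 = 1.89 * 1.88 = 3.5532
lambda_3 * g_3 = 2.15 * -4.97 = -10.6855
lambda_4 * g_4 = 7.21 * -2.03 = -14.6363
Total violation = 2.5564 + 3.5532 + 10.6855 + 14.6363 = 31.4314


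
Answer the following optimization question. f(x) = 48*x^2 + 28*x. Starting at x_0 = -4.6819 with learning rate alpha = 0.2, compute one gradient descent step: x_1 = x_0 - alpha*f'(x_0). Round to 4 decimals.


We compute the gradient at x_0 and apply the update.
f'(x) = 96*x + 28
f'(-4.6819) = 96*-4.6819 + 28 = -421.4624
x_1 = -4.6819 - 0.2*-421.4624 = 79.6106


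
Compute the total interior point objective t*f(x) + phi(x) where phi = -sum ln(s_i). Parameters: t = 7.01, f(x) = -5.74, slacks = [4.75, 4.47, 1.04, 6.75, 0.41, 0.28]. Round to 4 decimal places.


Step 1: Compute log-barrier.
ln values: [1.5581, 1.4974, 0.0392, 1.9095, -0.8916, -1.273]
phi = -(1.5581 + 1.4974 + 0.0392 + 1.9095 - 0.8916 - 1.273) = -2.8397
Step 2: Compute augmented objective.
t*f(x) = 7.01*-5.74 = -40.2374
Total = -40.2374 - 2.8397 = -43.0771


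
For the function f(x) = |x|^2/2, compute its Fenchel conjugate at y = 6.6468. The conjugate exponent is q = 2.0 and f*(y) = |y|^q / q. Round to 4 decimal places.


The conjugate exponent q satisfies 1/p + 1/q = 1.
p = 2, so q = 2/(2 - 1) = 2.0
|y|^q = 6.6468^2.0 = 44.18
f*(6.6468) = 44.18 / 2.0 = 22.09


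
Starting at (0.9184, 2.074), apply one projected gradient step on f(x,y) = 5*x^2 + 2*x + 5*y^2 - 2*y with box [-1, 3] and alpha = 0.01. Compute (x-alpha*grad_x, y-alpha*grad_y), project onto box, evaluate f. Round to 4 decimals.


Step 1: Compute gradient at (0.9184, 2.074).
grad_x = 2*5*0.9184 + 2 = 11.184
grad_y = 2*5*2.074 - 2 = 18.74
Step 2: Gradient step.
x_raw = 0.9184 - 0.01*11.184 = 0.8066
y_raw = 2.074 - 0.01*18.74 = 1.8866
Step 3: Project onto [-1, 3].
x_proj = clip(0.8066) = 0.8066
y_proj = clip(1.8866) = 1.8866
Step 4: Evaluate f.
f(0.8066, 1.8866) = 18.8889


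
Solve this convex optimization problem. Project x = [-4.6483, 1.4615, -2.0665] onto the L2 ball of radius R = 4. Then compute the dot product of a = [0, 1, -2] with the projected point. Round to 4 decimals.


Step 1: Compute ||x|| (intermediates to 6 decimals).
||x|| = sqrt((-4.6483)^2 + 1.4615^2 + (-2.0665)^2) = 5.29274
Step 2: Project.
Since ||x|| > R, scale = R/||x|| = 4/5.29274 = 0.755752, proj(x) = scale * x
proj(x) = [-3.512962, 1.104532, -1.561762]
Step 3: Dot product.
a^T * proj(x) = 0*(-3.512962) + 1*1.104532 - 2*(-1.561762) = 4.2281


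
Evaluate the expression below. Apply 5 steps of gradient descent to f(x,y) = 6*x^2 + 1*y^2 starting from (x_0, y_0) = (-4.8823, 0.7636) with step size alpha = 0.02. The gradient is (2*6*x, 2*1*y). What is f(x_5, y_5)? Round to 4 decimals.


Gradient descent on f(x,y) = 6*x^2 + 1*y^2.
Starting point: (-4.8823, 0.7636), alpha = 0.02
Step 1: grad_x = 2*6*-4.8823 = -58.5876, grad_y = 2*1*0.7636 = 1.5272
  x_1 = -4.8823 - 0.02*-58.5876 = -3.7105
  y_1 = 0.7636 - 0.02*1.5272 = 0.7331
Step 2: grad_x = 2*6*-3.7105 = -44.5266, grad_y = 2*1*0.7331 = 1.4661
  x_2 = -3.7105 - 0.02*-44.5266 = -2.82
  y_2 = 0.7331 - 0.02*1.4661 = 0.7037
Step 3: grad_x = 2*6*-2.82 = -33.8402, grad_y = 2*1*0.7037 = 1.4075
  x_3 = -2.82 - 0.02*-33.8402 = -2.1432
  y_3 = 0.7037 - 0.02*1.4075 = 0.6756
Step 4: grad_x = 2*6*-2.1432 = -25.7186, grad_y = 2*1*0.6756 = 1.3512
  x_4 = -2.1432 - 0.02*-25.7186 = -1.6288
  y_4 = 0.6756 - 0.02*1.3512 = 0.6486
Step 5: grad_x = 2*6*-1.6288 = -19.5461, grad_y = 2*1*0.6486 = 1.2971
  x_5 = -1.6288 - 0.02*-19.5461 = -1.2379
  y_5 = 0.6486 - 0.02*1.2971 = 0.6226
f(-1.2379, 0.6226) = 6*(-1.2379)^2 + 1*0.6226^2 = 9.5823


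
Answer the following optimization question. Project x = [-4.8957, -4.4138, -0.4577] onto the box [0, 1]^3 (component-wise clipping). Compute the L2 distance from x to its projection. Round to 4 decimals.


Project each component onto [0, 1].
clip(-4.8957) = 0.0, clip(-4.4138) = 0.0, clip(-0.4577) = 0.0
Projection = [0.0, 0.0, 0.0]
Squared diffs: [23.9679, 19.4816, 0.2095]
Distance = sqrt(43.659) = 6.6075


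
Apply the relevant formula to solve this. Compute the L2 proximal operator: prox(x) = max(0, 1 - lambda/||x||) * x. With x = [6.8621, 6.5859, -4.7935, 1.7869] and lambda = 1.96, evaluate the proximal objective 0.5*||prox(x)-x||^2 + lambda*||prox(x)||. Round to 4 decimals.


Step 1: Compute ||x||.
||x|| = 10.7997
Step 2: Compute scaling factor.
scale = max(0, 1 - 1.96/10.7997) = 0.8185
Step 3: prox(x) = [5.6167, 5.3906, -3.9235, 1.4626]
||prox(x)|| = 8.8397
Step 4: Proximal objective.
0.5*||prox-x||^2 = 1.9208
lambda*||prox|| = 17.3258
Total = 19.2466


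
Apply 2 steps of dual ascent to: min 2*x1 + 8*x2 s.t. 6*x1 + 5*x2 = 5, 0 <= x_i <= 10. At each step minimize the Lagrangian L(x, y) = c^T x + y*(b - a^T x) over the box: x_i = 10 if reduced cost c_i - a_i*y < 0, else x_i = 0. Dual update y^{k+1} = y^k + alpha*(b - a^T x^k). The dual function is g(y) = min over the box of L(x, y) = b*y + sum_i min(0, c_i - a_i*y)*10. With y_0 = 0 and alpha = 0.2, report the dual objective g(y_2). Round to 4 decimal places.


Dual ascent for LP: min 2*x1 + 8*x2, 6*x1 + 5*x2 = 5, 0 <= x_i <= 10
Step 1: y^k = 0.0, reduced costs: (2.0, 8.0)
  x^k = (0.0, 0.0), subgradient = b - a^T x = 5.0
  y^{k+1} = 0.0 + 0.2*5.0 = 1.0
Step 2: y^k = 1.0, reduced costs: (-4.0, 3.0)
  x^k = (10.0, 0.0), subgradient = b - a^T x = -55.0
  y^{k+1} = 1.0 + 0.2*-55.0 = -10.0
Dual objective at y_2 = -10.0: reduced costs (62.0, 58.0), box minimizer x = (0.0, 0.0)
g(y_2) = b*y + (c1 - a1*y)*x1 + (c2 - a2*y)*x2 = 5*(-10.0) + 62.0*0.0 + 58.0*0.0 = -50.0 + 0.0 + 0.0 = -50.0


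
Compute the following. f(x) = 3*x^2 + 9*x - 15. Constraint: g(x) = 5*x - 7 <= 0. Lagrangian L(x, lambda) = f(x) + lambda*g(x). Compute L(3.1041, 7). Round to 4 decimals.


Step 1: Evaluate f(x).
f(3.1041) = 3*3.1041^2 + 9*3.1041 - 15 = 41.8432
Step 2: Evaluate g(x).
g(3.1041) = 5*3.1041 - 7 = 8.5205
Step 3: Compute Lagrangian.
L = 41.8432 + 7*8.5205 = 101.4867


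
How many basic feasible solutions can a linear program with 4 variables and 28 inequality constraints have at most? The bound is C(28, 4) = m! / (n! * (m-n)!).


Each vertex corresponds to some choice of n active constraints out of m, so the number of vertices is at most C(m, n) = m! / (n!(m-n)!).
m = 28, n = 4
Numerator: 28 * 27 * 26 * 25
Denominator: 4! = 24
C(28, 4) = 20475


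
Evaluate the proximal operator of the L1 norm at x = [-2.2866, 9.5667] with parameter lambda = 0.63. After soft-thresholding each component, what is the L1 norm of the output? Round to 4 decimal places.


Soft-thresholding with lambda = 0.63:
prox(-2.2866) = sign(-2.2866)*max(|-2.2866| - 0.63, 0) = -1.6566
prox(9.5667) = sign(9.5667)*max(|9.5667| - 0.63, 0) = 8.9367
prox(x) = [-1.6566, 8.9367]
||prox(x)||_1 = 1.6566 + 8.9367 = 10.5933


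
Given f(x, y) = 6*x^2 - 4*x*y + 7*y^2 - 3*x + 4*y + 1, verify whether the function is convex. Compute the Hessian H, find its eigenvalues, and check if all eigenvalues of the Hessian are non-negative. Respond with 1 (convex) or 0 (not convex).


The Hessian of f(x,y) = 6*x^2 - 4*x*y + 7*y^2 - 3*x + 4*y + 1 is:
H = [[12, -4], [-4, 14]]
Trace = 12 + 14 = 26
Determinant = 12*14 - (-4)^2 = 152
Discriminant = (26)^2 - 4*152 = 68.0
Eigenvalues: lambda_1 = 8.8769, lambda_2 = 17.1231
The function is convex.

1


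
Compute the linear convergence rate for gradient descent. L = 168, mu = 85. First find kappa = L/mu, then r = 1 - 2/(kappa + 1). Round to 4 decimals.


Step 1: Compute the condition number.
kappa = L/mu = 168/85 = 1.9765
Step 2: Compute the convergence rate.
r = 1 - 2/(kappa + 1) = 1 - 2*mu/(L + mu) = (L - mu)/(L + mu) = 83/253 = 0.3281


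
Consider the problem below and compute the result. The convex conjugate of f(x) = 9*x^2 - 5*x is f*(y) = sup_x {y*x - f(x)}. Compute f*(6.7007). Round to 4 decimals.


f*(y) = sup_x {y*x - a*x^2 - b*x} = sup_x {(y-b)*x - a*x^2}
FOC: (y - b) - 2a*x = 0 => x* = (y - b)/(2a)
x* = (6.7007 + 5)/(2*9) = 0.65
f*(6.7007) = (y-b)^2/(4a) = (6.7007 + 5)^2/(4*9)
= 136.9064/36 = 3.803


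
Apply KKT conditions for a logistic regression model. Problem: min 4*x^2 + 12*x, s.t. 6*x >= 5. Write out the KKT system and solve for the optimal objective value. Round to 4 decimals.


Step 1: Try lambda = 0 (constraint inactive).
x_unc = -12/(2*4) = -1.5
Check: 6*-1.5 = -9.0 < 5 -- violated!
Step 2: Constraint must be active: 6*x = 5
x* = 5/6 = 0.8333 (rounded; the exact value 5/6 is used below)
lambda = (2*4*(5/6) + 12)/6 = 3.1111
Step 3: Compute optimal value.
f(x*) = 4*(5/6)^2 + 12*(5/6) = 12.7778


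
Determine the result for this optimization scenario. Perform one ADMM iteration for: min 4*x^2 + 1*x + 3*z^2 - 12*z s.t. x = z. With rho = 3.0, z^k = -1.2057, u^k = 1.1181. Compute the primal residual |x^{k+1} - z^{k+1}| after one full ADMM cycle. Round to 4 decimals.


ADMM iteration with rho = 3.0, z^k = -1.2057, u^k = 1.1181
Step 1: x-update.
Minimize 4*x^2 + 1*x + (3.0/2)*(x + 1.2057 + 1.1181)^2
FOC: (2*4 + 3.0)*x = -1 + 3.0*(-1.2057 - 1.1181)
x^{k+1} = -0.7247
Step 2: z-update.
Minimize 3*z^2 - 12*z + (3.0/2)*(-0.7247 - z + 1.1181)^2
FOC: (2*3 + 3.0)*z = 12 + 3.0*(-0.7247 + 1.1181)
z^{k+1} = 1.4645
Step 3: u-update.
u^{k+1} = 1.1181 - 0.7247 - 1.4645 = -1.071
Step 4: Primal residual = |-0.7247 - 1.4645| = 2.1891


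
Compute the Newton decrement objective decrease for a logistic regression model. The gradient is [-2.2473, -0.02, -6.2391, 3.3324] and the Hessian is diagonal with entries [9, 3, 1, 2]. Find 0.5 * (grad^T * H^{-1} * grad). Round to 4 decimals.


Step 1: H is diagonal, so H^(-1) * g = [-0.2497, -0.0067, -6.2391, 1.6662].
Step 2: g^T H^(-1) g = sum_i g_i^2 / H_ii
  = (-2.2473)^2/9 + (-0.02)^2/3 + (-6.2391)^2/1 + (3.3324)^2/2
  = 0.5612 + 0.0001 + 38.9264 + 5.5524 = 45.0401
Step 3: Objective decrease = 0.5 * g^T H^(-1) g = 22.52


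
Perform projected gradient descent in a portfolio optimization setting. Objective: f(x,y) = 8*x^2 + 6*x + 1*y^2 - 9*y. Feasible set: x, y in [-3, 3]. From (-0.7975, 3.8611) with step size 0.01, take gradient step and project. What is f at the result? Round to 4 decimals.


Step 1: Compute gradient at (-0.7975, 3.8611).
grad_x = 2*8*-0.7975 + 6 = -6.76
grad_y = 2*1*3.8611 - 9 = -1.2778
Step 2: Gradient step.
x_raw = -0.7975 - 0.01*-6.76 = -0.7299
y_raw = 3.8611 - 0.01*-1.2778 = 3.8739
Step 3: Project onto [-3, 3].
x_proj = clip(-0.7299) = -0.7299
y_proj = clip(3.8739) = 3.0
Step 4: Evaluate f.
f(-0.7299, 3.0) = -18.1174


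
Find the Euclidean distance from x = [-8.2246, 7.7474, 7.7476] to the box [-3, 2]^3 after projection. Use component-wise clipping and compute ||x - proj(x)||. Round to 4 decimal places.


Project each component onto [-3, 2].
clip(-8.2246) = -3.0, clip(7.7474) = 2.0, clip(7.7476) = 2.0
Projection = [-3.0, 2.0, 2.0]
Squared diffs: [27.2964, 33.0326, 33.0349]
Distance = sqrt(93.3639) = 9.6625


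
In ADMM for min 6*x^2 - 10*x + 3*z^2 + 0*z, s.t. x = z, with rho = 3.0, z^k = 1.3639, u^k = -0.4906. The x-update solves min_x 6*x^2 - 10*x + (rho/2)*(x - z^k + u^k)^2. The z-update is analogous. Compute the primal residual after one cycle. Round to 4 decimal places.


ADMM iteration with rho = 3.0, z^k = 1.3639, u^k = -0.4906
Step 1: x-update.
Minimize 6*x^2 - 10*x + (3.0/2)*(x - 1.3639 - 0.4906)^2
FOC: (2*6 + 3.0)*x = 10 + 3.0*(1.3639 + 0.4906)
x^{k+1} = 1.0376
Step 2: z-update.
Minimize 3*z^2 + 0*z + (3.0/2)*(1.0376 - z - 0.4906)^2
FOC: (2*3 + 3.0)*z = 0 + 3.0*(1.0376 - 0.4906)
z^{k+1} = 0.1823
Step 3: u-update.
u^{k+1} = -0.4906 + 1.0376 - 0.1823 = 0.3646
Step 4: Primal residual = |1.0376 - 0.1823| = 0.8552


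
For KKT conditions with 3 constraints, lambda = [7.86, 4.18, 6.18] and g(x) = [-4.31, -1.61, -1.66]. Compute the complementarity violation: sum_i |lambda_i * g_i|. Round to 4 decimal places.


KKT complementary slackness check:
lambda_1 * g_1 = 7.86 * -4.31 = -33.8766
lambda_2 * g_2 = 4.18 * -1.61 = -6.7298
lambda_3 * g_3 = 6.18 * -1.66 = -10.2588
Total violation = 33.8766 + 6.7298 + 10.2588 = 50.8652


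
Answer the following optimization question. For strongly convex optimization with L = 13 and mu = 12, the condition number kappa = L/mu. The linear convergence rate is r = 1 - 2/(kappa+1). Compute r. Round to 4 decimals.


Step 1: Compute the condition number.
kappa = L/mu = 13/12 = 1.0833
Step 2: Compute the convergence rate.
r = 1 - 2/(kappa + 1) = 1 - 2*mu/(L + mu) = (L - mu)/(L + mu) = 1/25 = 0.04


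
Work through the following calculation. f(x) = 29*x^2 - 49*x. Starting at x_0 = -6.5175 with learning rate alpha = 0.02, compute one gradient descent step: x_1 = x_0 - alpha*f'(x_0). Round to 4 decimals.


We compute the gradient at x_0 and apply the update.
f'(x) = 58*x - 49
f'(-6.5175) = 58*-6.5175 - 49 = -427.015
x_1 = -6.5175 - 0.02*-427.015 = 2.0228


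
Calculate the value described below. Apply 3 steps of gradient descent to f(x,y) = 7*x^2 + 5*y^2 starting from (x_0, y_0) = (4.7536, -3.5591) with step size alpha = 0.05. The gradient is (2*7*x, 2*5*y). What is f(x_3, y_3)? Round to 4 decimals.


Gradient descent on f(x,y) = 7*x^2 + 5*y^2.
Starting point: (4.7536, -3.5591), alpha = 0.05
Step 1: grad_x = 2*7*4.7536 = 66.5504, grad_y = 2*5*-3.5591 = -35.591
  x_1 = 4.7536 - 0.05*66.5504 = 1.4261
  y_1 = -3.5591 - 0.05*-35.591 = -1.7796
Step 2: grad_x = 2*7*1.4261 = 19.9651, grad_y = 2*5*-1.7796 = -17.7955
  x_2 = 1.4261 - 0.05*19.9651 = 0.4278
  y_2 = -1.7796 - 0.05*-17.7955 = -0.8898
Step 3: grad_x = 2*7*0.4278 = 5.9895, grad_y = 2*5*-0.8898 = -8.8978
  x_3 = 0.4278 - 0.05*5.9895 = 0.1283
  y_3 = -0.8898 - 0.05*-8.8978 = -0.4449
f(0.1283, -0.4449) = 7*0.1283^2 + 5*(-0.4449)^2 = 1.1049


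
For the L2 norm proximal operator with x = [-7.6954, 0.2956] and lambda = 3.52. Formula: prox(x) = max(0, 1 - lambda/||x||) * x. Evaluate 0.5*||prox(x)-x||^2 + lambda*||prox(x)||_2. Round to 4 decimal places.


Step 1: Compute ||x||.
||x|| = 7.7011
Step 2: Compute scaling factor.
scale = max(0, 1 - 3.52/7.7011) = 0.5429
Step 3: prox(x) = [-4.178, 0.1605]
||prox(x)|| = 4.1811
Step 4: Proximal objective.
0.5*||prox-x||^2 = 6.1952
lambda*||prox|| = 14.7175
Total = 20.9126


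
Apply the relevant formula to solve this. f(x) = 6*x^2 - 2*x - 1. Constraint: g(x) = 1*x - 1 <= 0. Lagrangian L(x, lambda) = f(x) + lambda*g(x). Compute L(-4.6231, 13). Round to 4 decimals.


Step 1: Evaluate f(x).
f(-4.6231) = 6*(-4.6231)^2 - 2*(-4.6231) - 1 = 136.4845
Step 2: Evaluate g(x).
g(-4.6231) = 1*-4.6231 - 1 = -5.6231
Step 3: Compute Lagrangian.
L = 136.4845 + 13*-5.6231 = 63.3842


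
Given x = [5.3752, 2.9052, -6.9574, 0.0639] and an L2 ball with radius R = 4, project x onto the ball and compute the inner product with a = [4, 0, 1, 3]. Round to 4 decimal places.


Step 1: Compute ||x|| (intermediates to 6 decimals).
||x|| = sqrt(5.3752^2 + 2.9052^2 + (-6.9574)^2 + 0.0639^2) = 9.259722
Step 2: Project.
Since ||x|| > R, scale = R/||x|| = 4/9.259722 = 0.431978, proj(x) = scale * x
proj(x) = [2.321968, 1.254982, -3.005444, 0.027603]
Step 3: Dot product.
a^T * proj(x) = 4*2.321968 + 0*1.254982 + 1*(-3.005444) + 3*0.027603 = 6.3652


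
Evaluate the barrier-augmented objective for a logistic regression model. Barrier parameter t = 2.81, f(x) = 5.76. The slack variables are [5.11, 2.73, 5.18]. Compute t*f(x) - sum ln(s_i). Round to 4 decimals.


Step 1: Compute log-barrier.
ln values: [1.6312, 1.0043, 1.6448]
phi = -(1.6312 + 1.0043 + 1.6448) = -4.2803
Step 2: Compute augmented objective.
t*f(x) = 2.81*5.76 = 16.1856
Total = 16.1856 - 4.2803 = 11.9053


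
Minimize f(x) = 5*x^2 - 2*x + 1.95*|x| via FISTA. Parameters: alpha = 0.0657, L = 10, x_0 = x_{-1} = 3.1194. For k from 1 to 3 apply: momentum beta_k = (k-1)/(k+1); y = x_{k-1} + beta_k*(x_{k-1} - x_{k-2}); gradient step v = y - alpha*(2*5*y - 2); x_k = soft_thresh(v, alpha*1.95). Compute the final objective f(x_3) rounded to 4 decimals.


FISTA on f(x) = 5*x^2 - 2*x + 1.95*|x|
L = 10, alpha = 0.0657
Iteration 1: beta = 0.0, y = 3.1194 + 0.0*(3.1194 - 3.1194) = 3.1194
  grad(y) = 29.194, v = y - alpha*grad = 1.2014
  prox(v) = soft_thresh(1.2014, 0.1281) = 1.0732
Iteration 2: beta = 0.3333, y = 1.0732 + 0.3333*(1.0732 - 3.1194) = 0.3912
  grad(y) = 1.9119, v = y - alpha*grad = 0.2656
  prox(v) = soft_thresh(0.2656, 0.1281) = 0.1375
Iteration 3: beta = 0.5, y = 0.1375 + 0.5*(0.1375 - 1.0732) = -0.3304
  grad(y) = -5.3043, v = y - alpha*grad = 0.0181
  prox(v) = soft_thresh(0.0181, 0.1281) = 0.0
f(x_3) = 5*0.0^2 - 2*0.0 + 1.95*|0.0| = 0.0


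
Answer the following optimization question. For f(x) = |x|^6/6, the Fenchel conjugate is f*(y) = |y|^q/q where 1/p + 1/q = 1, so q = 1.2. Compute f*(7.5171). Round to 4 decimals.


The conjugate exponent q satisfies 1/p + 1/q = 1.
p = 6, so q = 6/(6 - 1) = 1.2
|y|^q = 7.5171^1.2 = 11.2528
f*(7.5171) = 11.2528 / 1.2 = 9.3773


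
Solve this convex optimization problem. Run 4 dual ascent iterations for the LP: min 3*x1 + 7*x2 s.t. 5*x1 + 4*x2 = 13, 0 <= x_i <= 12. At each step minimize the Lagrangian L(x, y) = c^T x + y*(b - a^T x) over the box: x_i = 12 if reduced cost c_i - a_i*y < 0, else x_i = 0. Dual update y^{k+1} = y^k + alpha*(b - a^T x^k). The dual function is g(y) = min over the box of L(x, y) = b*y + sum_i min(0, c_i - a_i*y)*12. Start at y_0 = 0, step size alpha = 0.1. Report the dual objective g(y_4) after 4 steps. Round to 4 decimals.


Dual ascent for LP: min 3*x1 + 7*x2, 5*x1 + 4*x2 = 13, 0 <= x_i <= 12
Step 1: y^k = 0.0, reduced costs: (3.0, 7.0)
  x^k = (0.0, 0.0), subgradient = b - a^T x = 13.0
  y^{k+1} = 0.0 + 0.1*13.0 = 1.3
Step 2: y^k = 1.3, reduced costs: (-3.5, 1.8)
  x^k = (12.0, 0.0), subgradient = b - a^T x = -47.0
  y^{k+1} = 1.3 + 0.1*-47.0 = -3.4
Step 3: y^k = -3.4, reduced costs: (20.0, 20.6)
  x^k = (0.0, 0.0), subgradient = b - a^T x = 13.0
  y^{k+1} = -3.4 + 0.1*13.0 = -2.1
Step 4: y^k = -2.1, reduced costs: (13.5, 15.4)
  x^k = (0.0, 0.0), subgradient = b - a^T x = 13.0
  y^{k+1} = -2.1 + 0.1*13.0 = -0.8
Dual objective at y_4 = -0.8: reduced costs (7.0, 10.2), box minimizer x = (0.0, 0.0)
g(y_4) = b*y + (c1 - a1*y)*x1 + (c2 - a2*y)*x2 = 13*(-0.8) + 7.0*0.0 + 10.2*0.0 = -10.4 + 0.0 + 0.0 = -10.4


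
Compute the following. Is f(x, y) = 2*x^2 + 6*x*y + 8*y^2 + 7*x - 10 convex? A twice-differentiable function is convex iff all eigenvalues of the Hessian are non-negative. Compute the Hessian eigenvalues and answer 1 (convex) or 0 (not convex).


The Hessian of f(x,y) = 2*x^2 + 6*x*y + 8*y^2 + 7*x - 10 is:
H = [[4, 6], [6, 16]]
Trace = 4 + 16 = 20
Determinant = 4*16 - (6)^2 = 28
Discriminant = (20)^2 - 4*28 = 288.0
Eigenvalues: lambda_1 = 1.5147, lambda_2 = 18.4853
The function is convex.

1


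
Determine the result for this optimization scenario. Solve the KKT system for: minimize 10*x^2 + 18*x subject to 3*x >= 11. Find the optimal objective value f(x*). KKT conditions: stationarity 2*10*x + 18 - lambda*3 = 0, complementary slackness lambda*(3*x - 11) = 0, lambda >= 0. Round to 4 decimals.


Step 1: Try lambda = 0 (constraint inactive).
x_unc = -18/(2*10) = -0.9
Check: 3*-0.9 = -2.7 < 11 -- violated!
Step 2: Constraint must be active: 3*x = 11
x* = 11/3 = 3.6667 (rounded; the exact value 11/3 is used below)
lambda = (2*10*(11/3) + 18)/3 = 30.4444
Step 3: Compute optimal value.
f(x*) = 10*(11/3)^2 + 18*(11/3) = 200.4444


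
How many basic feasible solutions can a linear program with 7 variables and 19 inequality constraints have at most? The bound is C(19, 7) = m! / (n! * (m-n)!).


Each vertex corresponds to some choice of n active constraints out of m, so the number of vertices is at most C(m, n) = m! / (n!(m-n)!).
m = 19, n = 7
Numerator: 19 * 18 * 17 * 16 * 15 * 14 * 13
Denominator: 7! = 5040
C(19, 7) = 50388


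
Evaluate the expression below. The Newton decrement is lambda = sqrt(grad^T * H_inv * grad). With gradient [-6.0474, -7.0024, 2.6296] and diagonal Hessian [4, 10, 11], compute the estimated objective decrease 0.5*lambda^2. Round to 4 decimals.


Step 1: H is diagonal, so H^(-1) * g = [-1.5119, -0.7002, 0.2391].
Step 2: g^T H^(-1) g = sum_i g_i^2 / H_ii
  = (-6.0474)^2/4 + (-7.0024)^2/10 + (2.6296)^2/11
  = 9.1428 + 4.9034 + 0.6286 = 14.6747
Step 3: Objective decrease = 0.5 * g^T H^(-1) g = 7.3374


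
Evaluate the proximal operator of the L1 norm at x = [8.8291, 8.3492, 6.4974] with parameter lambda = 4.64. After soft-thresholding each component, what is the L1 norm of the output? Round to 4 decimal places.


Soft-thresholding with lambda = 4.64:
prox(8.8291) = sign(8.8291)*max(|8.8291| - 4.64, 0) = 4.1891
prox(8.3492) = sign(8.3492)*max(|8.3492| - 4.64, 0) = 3.7092
prox(6.4974) = sign(6.4974)*max(|6.4974| - 4.64, 0) = 1.8574
prox(x) = [4.1891, 3.7092, 1.8574]
||prox(x)||_1 = 4.1891 + 3.7092 + 1.8574 = 9.7557


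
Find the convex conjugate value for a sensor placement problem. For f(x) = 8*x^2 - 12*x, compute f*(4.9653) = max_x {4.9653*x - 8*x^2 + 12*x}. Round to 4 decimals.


f*(y) = sup_x {y*x - a*x^2 - b*x} = sup_x {(y-b)*x - a*x^2}
FOC: (y - b) - 2a*x = 0 => x* = (y - b)/(2a)
x* = (4.9653 + 12)/(2*8) = 1.0603
f*(4.9653) = (y-b)^2/(4a) = (4.9653 + 12)^2/(4*8)
= 287.8214/32 = 8.9944


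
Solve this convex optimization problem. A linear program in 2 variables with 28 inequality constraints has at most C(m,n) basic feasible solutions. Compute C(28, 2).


Each vertex corresponds to some choice of n active constraints out of m, so the number of vertices is at most C(m, n) = m! / (n!(m-n)!).
m = 28, n = 2
Numerator: 28 * 27
Denominator: 2! = 2
C(28, 2) = 378


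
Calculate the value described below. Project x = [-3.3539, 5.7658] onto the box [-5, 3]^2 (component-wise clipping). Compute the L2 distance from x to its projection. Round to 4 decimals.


Project each component onto [-5, 3].
clip(-3.3539) = -3.3539, clip(5.7658) = 3.0
Projection = [-3.3539, 3.0]
Squared diffs: [0.0, 7.6496]
Distance = sqrt(7.6496) = 2.7658


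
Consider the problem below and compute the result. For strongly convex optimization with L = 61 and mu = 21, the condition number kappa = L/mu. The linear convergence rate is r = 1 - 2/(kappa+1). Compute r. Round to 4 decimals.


Step 1: Compute the condition number.
kappa = L/mu = 61/21 = 2.9048
Step 2: Compute the convergence rate.
r = 1 - 2/(kappa + 1) = 1 - 2*mu/(L + mu) = (L - mu)/(L + mu) = 40/82 = 0.4878


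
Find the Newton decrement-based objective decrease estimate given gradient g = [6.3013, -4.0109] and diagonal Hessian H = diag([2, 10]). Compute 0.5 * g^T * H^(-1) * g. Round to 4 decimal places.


Step 1: H is diagonal, so H^(-1) * g = [3.1507, -0.4011].
Step 2: g^T H^(-1) g = sum_i g_i^2 / H_ii
  = (6.3013)^2/2 + (-4.0109)^2/10
  = 19.8532 + 1.6087 = 21.4619
Step 3: Objective decrease = 0.5 * g^T H^(-1) g = 10.731


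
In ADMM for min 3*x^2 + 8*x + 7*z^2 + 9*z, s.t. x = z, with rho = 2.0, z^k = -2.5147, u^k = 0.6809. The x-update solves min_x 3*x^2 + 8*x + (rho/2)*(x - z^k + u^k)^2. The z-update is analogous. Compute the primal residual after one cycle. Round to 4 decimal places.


ADMM iteration with rho = 2.0, z^k = -2.5147, u^k = 0.6809
Step 1: x-update.
Minimize 3*x^2 + 8*x + (2.0/2)*(x + 2.5147 + 0.6809)^2
FOC: (2*3 + 2.0)*x = -8 + 2.0*(-2.5147 - 0.6809)
x^{k+1} = -1.7989
Step 2: z-update.
Minimize 7*z^2 + 9*z + (2.0/2)*(-1.7989 - z + 0.6809)^2
FOC: (2*7 + 2.0)*z = -9 + 2.0*(-1.7989 + 0.6809)
z^{k+1} = -0.7023
Step 3: u-update.
u^{k+1} = 0.6809 - 1.7989 + 0.7023 = -0.4158
Step 4: Primal residual = |-1.7989 + 0.7023| = 1.0967


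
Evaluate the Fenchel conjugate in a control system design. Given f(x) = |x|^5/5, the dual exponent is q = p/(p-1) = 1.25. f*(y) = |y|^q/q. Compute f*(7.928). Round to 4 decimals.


The conjugate exponent q satisfies 1/p + 1/q = 1.
p = 5, so q = 5/(5 - 1) = 1.25
|y|^q = 7.928^1.25 = 13.3032
f*(7.928) = 13.3032 / 1.25 = 10.6425


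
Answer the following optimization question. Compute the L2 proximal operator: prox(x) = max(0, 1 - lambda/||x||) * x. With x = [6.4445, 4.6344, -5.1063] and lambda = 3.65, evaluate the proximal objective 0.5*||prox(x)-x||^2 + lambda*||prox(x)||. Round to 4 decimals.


Step 1: Compute ||x||.
||x|| = 9.4384
Step 2: Compute scaling factor.
scale = max(0, 1 - 3.65/9.4384) = 0.6133
Step 3: prox(x) = [3.9523, 2.8422, -3.1316]
||prox(x)|| = 5.7884
Step 4: Proximal objective.
0.5*||prox-x||^2 = 6.6613
lambda*||prox|| = 21.1277
Total = 27.7889


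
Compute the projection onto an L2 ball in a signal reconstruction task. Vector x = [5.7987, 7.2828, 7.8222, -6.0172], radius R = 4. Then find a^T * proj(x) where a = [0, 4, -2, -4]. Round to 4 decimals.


Step 1: Compute ||x|| (intermediates to 6 decimals).
||x|| = sqrt(5.7987^2 + 7.2828^2 + 7.8222^2 + (-6.0172)^2) = 13.566783
Step 2: Project.
Since ||x|| > R, scale = R/||x|| = 4/13.566783 = 0.294838, proj(x) = scale * x
proj(x) = [1.709677, 2.147246, 2.306282, -1.774099]
Step 3: Dot product.
a^T * proj(x) = 0*1.709677 + 4*2.147246 - 2*2.306282 - 4*(-1.774099) = 11.0728


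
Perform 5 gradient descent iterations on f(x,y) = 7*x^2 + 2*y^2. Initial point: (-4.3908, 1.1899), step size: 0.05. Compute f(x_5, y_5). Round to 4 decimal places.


Gradient descent on f(x,y) = 7*x^2 + 2*y^2.
Starting point: (-4.3908, 1.1899), alpha = 0.05
Step 1: grad_x = 2*7*-4.3908 = -61.4712, grad_y = 2*2*1.1899 = 4.7596
  x_1 = -4.3908 - 0.05*-61.4712 = -1.3172
  y_1 = 1.1899 - 0.05*4.7596 = 0.9519
Step 2: grad_x = 2*7*-1.3172 = -18.4414, grad_y = 2*2*0.9519 = 3.8077
  x_2 = -1.3172 - 0.05*-18.4414 = -0.3952
  y_2 = 0.9519 - 0.05*3.8077 = 0.7615
Step 3: grad_x = 2*7*-0.3952 = -5.5324, grad_y = 2*2*0.7615 = 3.0461
  x_3 = -0.3952 - 0.05*-5.5324 = -0.1186
  y_3 = 0.7615 - 0.05*3.0461 = 0.6092
Step 4: grad_x = 2*7*-0.1186 = -1.6597, grad_y = 2*2*0.6092 = 2.4369
  x_4 = -0.1186 - 0.05*-1.6597 = -0.0356
  y_4 = 0.6092 - 0.05*2.4369 = 0.4874
Step 5: grad_x = 2*7*-0.0356 = -0.4979, grad_y = 2*2*0.4874 = 1.9495
  x_5 = -0.0356 - 0.05*-0.4979 = -0.0107
  y_5 = 0.4874 - 0.05*1.9495 = 0.3899
f(-0.0107, 0.3899) = 7*(-0.0107)^2 + 2*0.3899^2 = 0.3049


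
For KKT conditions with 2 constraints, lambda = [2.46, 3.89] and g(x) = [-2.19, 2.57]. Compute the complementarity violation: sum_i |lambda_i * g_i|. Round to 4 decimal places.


KKT complementary slackness check:
lambda_1 * g_1 = 2.46 * -2.19 = -5.3874
lambda_2 * g_2 = 3.89 * 2.57 = 9.9973
Total violation = 5.3874 + 9.9973 = 15.3847


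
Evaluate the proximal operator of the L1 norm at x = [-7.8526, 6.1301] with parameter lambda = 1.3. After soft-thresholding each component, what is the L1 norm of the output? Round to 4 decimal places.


Soft-thresholding with lambda = 1.3:
prox(-7.8526) = sign(-7.8526)*max(|-7.8526| - 1.3, 0) = -6.5526
prox(6.1301) = sign(6.1301)*max(|6.1301| - 1.3, 0) = 4.8301
prox(x) = [-6.5526, 4.8301]
||prox(x)||_1 = 6.5526 + 4.8301 = 11.3827


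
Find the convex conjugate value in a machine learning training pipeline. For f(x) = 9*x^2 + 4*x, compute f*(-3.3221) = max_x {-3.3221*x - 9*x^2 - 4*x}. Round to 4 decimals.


f*(y) = sup_x {y*x - a*x^2 - b*x} = sup_x {(y-b)*x - a*x^2}
FOC: (y - b) - 2a*x = 0 => x* = (y - b)/(2a)
x* = (-3.3221 - 4)/(2*9) = -0.4068
f*(-3.3221) = (y-b)^2/(4a) = (-3.3221 - 4)^2/(4*9)
= 53.6131/36 = 1.4893


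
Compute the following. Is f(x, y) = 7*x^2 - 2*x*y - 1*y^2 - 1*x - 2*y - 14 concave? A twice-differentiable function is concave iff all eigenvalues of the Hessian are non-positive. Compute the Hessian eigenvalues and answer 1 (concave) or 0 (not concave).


The Hessian of f(x,y) = 7*x^2 - 2*x*y - 1*y^2 - 1*x - 2*y - 14 is:
H = [[14, -2], [-2, -2]]
Trace = 14 - 2 = 12
Determinant = 14*-2 - (-2)^2 = -32
Discriminant = (12)^2 - 4*-32 = 272.0
Eigenvalues: lambda_1 = -2.2462, lambda_2 = 14.2462
The function is not concave.

0


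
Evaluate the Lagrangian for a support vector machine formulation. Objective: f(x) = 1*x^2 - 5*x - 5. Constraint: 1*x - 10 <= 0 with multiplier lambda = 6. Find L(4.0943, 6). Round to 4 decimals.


Step 1: Evaluate f(x).
f(4.0943) = 1*4.0943^2 - 5*4.0943 - 5 = -8.7082
Step 2: Evaluate g(x).
g(4.0943) = 1*4.0943 - 10 = -5.9057
Step 3: Compute Lagrangian.
L = -8.7082 + 6*-5.9057 = -44.1424


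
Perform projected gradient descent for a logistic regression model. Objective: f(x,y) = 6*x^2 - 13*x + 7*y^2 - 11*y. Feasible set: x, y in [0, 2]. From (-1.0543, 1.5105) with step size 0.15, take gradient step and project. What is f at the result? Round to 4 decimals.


Step 1: Compute gradient at (-1.0543, 1.5105).
grad_x = 2*6*-1.0543 - 13 = -25.6516
grad_y = 2*7*1.5105 - 11 = 10.147
Step 2: Gradient step.
x_raw = -1.0543 - 0.15*-25.6516 = 2.7934
y_raw = 1.5105 - 0.15*10.147 = -0.0116
Step 3: Project onto [0, 2].
x_proj = clip(2.7934) = 2.0
y_proj = clip(-0.0116) = 0.0
Step 4: Evaluate f.
f(2.0, 0.0) = -2.0


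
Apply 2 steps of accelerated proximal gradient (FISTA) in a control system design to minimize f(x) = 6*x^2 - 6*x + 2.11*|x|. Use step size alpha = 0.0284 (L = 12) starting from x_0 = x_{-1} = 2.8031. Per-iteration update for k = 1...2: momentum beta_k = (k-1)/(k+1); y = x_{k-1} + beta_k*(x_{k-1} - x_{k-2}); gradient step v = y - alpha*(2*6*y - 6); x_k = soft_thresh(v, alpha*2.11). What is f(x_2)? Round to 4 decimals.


FISTA on f(x) = 6*x^2 - 6*x + 2.11*|x|
L = 12, alpha = 0.0284
Iteration 1: beta = 0.0, y = 2.8031 + 0.0*(2.8031 - 2.8031) = 2.8031
  grad(y) = 27.6372, v = y - alpha*grad = 2.0182
  prox(v) = soft_thresh(2.0182, 0.0599) = 1.9583
Iteration 2: beta = 0.3333, y = 1.9583 + 0.3333*(1.9583 - 2.8031) = 1.6767
  grad(y) = 14.1201, v = y - alpha*grad = 1.2757
  prox(v) = soft_thresh(1.2757, 0.0599) = 1.2157
f(x_2) = 6*1.2157^2 - 6*1.2157 + 2.11*|1.2157| = 4.1389


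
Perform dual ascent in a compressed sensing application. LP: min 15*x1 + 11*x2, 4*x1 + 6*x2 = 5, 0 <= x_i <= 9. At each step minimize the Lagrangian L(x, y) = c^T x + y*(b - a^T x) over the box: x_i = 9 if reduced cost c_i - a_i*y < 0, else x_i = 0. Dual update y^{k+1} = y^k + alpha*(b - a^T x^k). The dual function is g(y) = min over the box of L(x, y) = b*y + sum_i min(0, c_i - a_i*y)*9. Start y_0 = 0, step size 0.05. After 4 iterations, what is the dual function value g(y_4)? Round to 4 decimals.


Dual ascent for LP: min 15*x1 + 11*x2, 4*x1 + 6*x2 = 5, 0 <= x_i <= 9
Step 1: y^k = 0.0, reduced costs: (15.0, 11.0)
  x^k = (0.0, 0.0), subgradient = b - a^T x = 5.0
  y^{k+1} = 0.0 + 0.05*5.0 = 0.25
Step 2: y^k = 0.25, reduced costs: (14.0, 9.5)
  x^k = (0.0, 0.0), subgradient = b - a^T x = 5.0
  y^{k+1} = 0.25 + 0.05*5.0 = 0.5
Step 3: y^k = 0.5, reduced costs: (13.0, 8.0)
  x^k = (0.0, 0.0), subgradient = b - a^T x = 5.0
  y^{k+1} = 0.5 + 0.05*5.0 = 0.75
Step 4: y^k = 0.75, reduced costs: (12.0, 6.5)
  x^k = (0.0, 0.0), subgradient = b - a^T x = 5.0
  y^{k+1} = 0.75 + 0.05*5.0 = 1.0
Dual objective at y_4 = 1.0: reduced costs (11.0, 5.0), box minimizer x = (0.0, 0.0)
g(y_4) = b*y + (c1 - a1*y)*x1 + (c2 - a2*y)*x2 = 5*1.0 + 11.0*0.0 + 5.0*0.0 = 5.0 + 0.0 + 0.0 = 5.0


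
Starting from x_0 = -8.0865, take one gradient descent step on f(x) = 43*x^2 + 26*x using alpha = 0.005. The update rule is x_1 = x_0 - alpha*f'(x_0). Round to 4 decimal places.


We compute the gradient at x_0 and apply the update.
f'(x) = 86*x + 26
f'(-8.0865) = 86*-8.0865 + 26 = -669.439
x_1 = -8.0865 - 0.005*-669.439 = -4.7393


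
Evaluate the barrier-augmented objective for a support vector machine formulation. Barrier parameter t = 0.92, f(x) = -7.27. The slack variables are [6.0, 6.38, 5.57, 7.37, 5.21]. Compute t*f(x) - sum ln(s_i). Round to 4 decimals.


Step 1: Compute log-barrier.
ln values: [1.7918, 1.8532, 1.7174, 1.9974, 1.6506]
phi = -(1.7918 + 1.8532 + 1.7174 + 1.9974 + 1.6506) = -9.0103
Step 2: Compute augmented objective.
t*f(x) = 0.92*-7.27 = -6.6884
Total = -6.6884 - 9.0103 = -15.6987


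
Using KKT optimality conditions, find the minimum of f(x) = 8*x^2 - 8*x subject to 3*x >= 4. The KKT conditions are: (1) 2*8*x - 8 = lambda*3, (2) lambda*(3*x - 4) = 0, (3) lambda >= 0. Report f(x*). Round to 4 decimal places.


Step 1: Try lambda = 0 (constraint inactive).
x_unc = 8/(2*8) = 0.5
Check: 3*0.5 = 1.5 < 4 -- violated!
Step 2: Constraint must be active: 3*x = 4
x* = 4/3 = 1.3333 (rounded; the exact value 4/3 is used below)
lambda = (2*8*(4/3) - 8)/3 = 4.4444
Step 3: Compute optimal value.
f(x*) = 8*(4/3)^2 - 8*(4/3) = 3.5556


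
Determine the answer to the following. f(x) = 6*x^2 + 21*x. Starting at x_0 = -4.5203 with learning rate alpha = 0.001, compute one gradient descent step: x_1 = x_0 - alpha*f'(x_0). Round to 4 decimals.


We compute the gradient at x_0 and apply the update.
f'(x) = 12*x + 21
f'(-4.5203) = 12*-4.5203 + 21 = -33.2436
x_1 = -4.5203 - 0.001*-33.2436 = -4.4871


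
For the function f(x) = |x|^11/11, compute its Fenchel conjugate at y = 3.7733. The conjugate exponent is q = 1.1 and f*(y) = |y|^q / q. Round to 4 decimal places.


The conjugate exponent q satisfies 1/p + 1/q = 1.
p = 11, so q = 11/(11 - 1) = 1.1
|y|^q = 3.7733^1.1 = 4.3092
f*(3.7733) = 4.3092 / 1.1 = 3.9174


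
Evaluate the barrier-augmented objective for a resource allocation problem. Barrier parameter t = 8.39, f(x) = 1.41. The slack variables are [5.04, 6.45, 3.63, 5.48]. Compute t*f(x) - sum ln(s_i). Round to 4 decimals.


Step 1: Compute log-barrier.
ln values: [1.6174, 1.8641, 1.2892, 1.7011]
phi = -(1.6174 + 1.8641 + 1.2892 + 1.7011) = -6.4718
Step 2: Compute augmented objective.
t*f(x) = 8.39*1.41 = 11.8299
Total = 11.8299 - 6.4718 = 5.3581


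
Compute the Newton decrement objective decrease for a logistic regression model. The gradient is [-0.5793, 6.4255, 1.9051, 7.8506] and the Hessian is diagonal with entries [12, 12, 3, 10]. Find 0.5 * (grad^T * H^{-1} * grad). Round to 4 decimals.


Step 1: H is diagonal, so H^(-1) * g = [-0.0483, 0.5355, 0.635, 0.7851].
Step 2: g^T H^(-1) g = sum_i g_i^2 / H_ii
  = (-0.5793)^2/12 + (6.4255)^2/12 + (1.9051)^2/3 + (7.8506)^2/10
  = 0.028 + 3.4406 + 1.2098 + 6.1632 = 10.8415
Step 3: Objective decrease = 0.5 * g^T H^(-1) g = 5.4208


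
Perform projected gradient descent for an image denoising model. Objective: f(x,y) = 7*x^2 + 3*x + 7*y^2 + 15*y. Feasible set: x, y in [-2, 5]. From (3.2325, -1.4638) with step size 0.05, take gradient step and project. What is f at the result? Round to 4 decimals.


Step 1: Compute gradient at (3.2325, -1.4638).
grad_x = 2*7*3.2325 + 3 = 48.255
grad_y = 2*7*-1.4638 + 15 = -5.4932
Step 2: Gradient step.
x_raw = 3.2325 - 0.05*48.255 = 0.8198
y_raw = -1.4638 - 0.05*-5.4932 = -1.1891
Step 3: Project onto [-2, 5].
x_proj = clip(0.8198) = 0.8198
y_proj = clip(-1.1891) = -1.1891
Step 4: Evaluate f.
f(0.8198, -1.1891) = -0.7755


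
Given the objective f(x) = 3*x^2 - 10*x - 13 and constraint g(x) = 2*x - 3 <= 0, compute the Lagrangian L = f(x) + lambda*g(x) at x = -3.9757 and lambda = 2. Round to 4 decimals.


Step 1: Evaluate f(x).
f(-3.9757) = 3*(-3.9757)^2 - 10*(-3.9757) - 13 = 74.1756
Step 2: Evaluate g(x).
g(-3.9757) = 2*-3.9757 - 3 = -10.9514
Step 3: Compute Lagrangian.
L = 74.1756 + 2*-10.9514 = 52.2728


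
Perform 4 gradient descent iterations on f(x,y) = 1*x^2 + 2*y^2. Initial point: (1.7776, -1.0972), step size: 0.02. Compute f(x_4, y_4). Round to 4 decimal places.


Gradient descent on f(x,y) = 1*x^2 + 2*y^2.
Starting point: (1.7776, -1.0972), alpha = 0.02
Step 1: grad_x = 2*1*1.7776 = 3.5552, grad_y = 2*2*-1.0972 = -4.3888
  x_1 = 1.7776 - 0.02*3.5552 = 1.7065
  y_1 = -1.0972 - 0.02*-4.3888 = -1.0094
Step 2: grad_x = 2*1*1.7065 = 3.413, grad_y = 2*2*-1.0094 = -4.0377
  x_2 = 1.7065 - 0.02*3.413 = 1.6382
  y_2 = -1.0094 - 0.02*-4.0377 = -0.9287
Step 3: grad_x = 2*1*1.6382 = 3.2765, grad_y = 2*2*-0.9287 = -3.7147
  x_3 = 1.6382 - 0.02*3.2765 = 1.5727
  y_3 = -0.9287 - 0.02*-3.7147 = -0.8544
Step 4: grad_x = 2*1*1.5727 = 3.1454, grad_y = 2*2*-0.8544 = -3.4175
  x_4 = 1.5727 - 0.02*3.1454 = 1.5098
  y_4 = -0.8544 - 0.02*-3.4175 = -0.786
f(1.5098, -0.786) = 1*1.5098^2 + 2*(-0.786)^2 = 3.5152
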